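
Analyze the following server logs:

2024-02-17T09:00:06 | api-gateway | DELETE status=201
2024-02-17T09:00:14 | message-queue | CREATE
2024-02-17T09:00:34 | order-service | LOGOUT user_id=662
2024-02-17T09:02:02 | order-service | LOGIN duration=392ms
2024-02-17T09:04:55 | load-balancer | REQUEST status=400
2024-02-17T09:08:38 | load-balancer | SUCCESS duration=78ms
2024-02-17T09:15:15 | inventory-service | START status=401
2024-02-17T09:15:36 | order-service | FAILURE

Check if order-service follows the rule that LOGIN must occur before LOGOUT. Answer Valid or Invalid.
Invalid

To validate ordering:

1. Required order: LOGIN → LOGOUT
2. Rule: LOGIN must occur before LOGOUT
3. Check actual order of events for order-service
4. Result: Invalid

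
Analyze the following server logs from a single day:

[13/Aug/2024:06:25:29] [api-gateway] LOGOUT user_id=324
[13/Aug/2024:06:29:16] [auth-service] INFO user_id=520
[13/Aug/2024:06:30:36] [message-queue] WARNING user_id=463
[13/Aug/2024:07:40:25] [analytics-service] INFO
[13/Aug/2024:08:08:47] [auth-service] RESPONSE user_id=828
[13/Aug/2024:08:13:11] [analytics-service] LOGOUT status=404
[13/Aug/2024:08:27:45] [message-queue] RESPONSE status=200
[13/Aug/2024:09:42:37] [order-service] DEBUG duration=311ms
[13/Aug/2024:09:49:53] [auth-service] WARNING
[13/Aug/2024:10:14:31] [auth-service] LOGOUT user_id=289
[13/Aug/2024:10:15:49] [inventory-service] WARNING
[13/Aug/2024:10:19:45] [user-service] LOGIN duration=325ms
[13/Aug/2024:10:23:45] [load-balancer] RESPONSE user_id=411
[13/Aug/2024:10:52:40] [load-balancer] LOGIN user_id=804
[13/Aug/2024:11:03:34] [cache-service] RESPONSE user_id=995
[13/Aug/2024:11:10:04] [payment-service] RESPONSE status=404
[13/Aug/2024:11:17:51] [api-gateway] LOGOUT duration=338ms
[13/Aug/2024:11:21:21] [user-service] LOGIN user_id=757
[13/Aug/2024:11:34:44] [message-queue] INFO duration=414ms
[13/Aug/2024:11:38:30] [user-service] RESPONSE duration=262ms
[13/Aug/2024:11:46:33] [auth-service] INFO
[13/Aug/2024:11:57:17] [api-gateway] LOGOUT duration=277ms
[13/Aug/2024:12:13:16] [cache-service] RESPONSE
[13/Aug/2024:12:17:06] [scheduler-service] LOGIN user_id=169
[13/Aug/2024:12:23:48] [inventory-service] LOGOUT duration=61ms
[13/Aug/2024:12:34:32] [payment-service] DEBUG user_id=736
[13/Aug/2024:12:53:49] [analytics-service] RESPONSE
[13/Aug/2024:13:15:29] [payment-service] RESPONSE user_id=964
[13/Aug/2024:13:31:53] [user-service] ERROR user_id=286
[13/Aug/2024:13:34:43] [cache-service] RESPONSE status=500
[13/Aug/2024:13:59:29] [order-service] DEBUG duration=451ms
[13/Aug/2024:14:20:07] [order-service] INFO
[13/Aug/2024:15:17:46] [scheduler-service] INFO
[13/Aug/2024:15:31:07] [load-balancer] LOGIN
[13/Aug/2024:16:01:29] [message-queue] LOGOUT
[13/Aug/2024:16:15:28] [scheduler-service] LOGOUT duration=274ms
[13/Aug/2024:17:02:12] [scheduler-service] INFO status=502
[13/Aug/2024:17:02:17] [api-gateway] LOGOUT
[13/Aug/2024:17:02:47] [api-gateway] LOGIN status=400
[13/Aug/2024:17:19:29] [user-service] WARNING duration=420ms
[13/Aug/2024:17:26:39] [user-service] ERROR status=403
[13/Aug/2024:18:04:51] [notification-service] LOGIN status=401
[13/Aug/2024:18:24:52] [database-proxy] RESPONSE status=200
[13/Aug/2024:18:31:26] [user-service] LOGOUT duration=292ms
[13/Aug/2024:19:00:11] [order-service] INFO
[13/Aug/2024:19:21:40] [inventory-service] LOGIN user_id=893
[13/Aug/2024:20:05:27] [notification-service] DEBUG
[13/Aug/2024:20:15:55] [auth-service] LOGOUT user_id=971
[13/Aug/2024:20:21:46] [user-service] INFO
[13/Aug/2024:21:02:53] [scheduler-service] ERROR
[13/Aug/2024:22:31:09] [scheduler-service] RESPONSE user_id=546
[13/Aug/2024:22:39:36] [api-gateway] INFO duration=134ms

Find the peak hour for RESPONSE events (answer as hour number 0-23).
11

To find the peak hour:

1. Group all RESPONSE events by hour
2. Count events in each hour
3. Find hour with maximum count
4. Peak hour: 11 (with 3 events)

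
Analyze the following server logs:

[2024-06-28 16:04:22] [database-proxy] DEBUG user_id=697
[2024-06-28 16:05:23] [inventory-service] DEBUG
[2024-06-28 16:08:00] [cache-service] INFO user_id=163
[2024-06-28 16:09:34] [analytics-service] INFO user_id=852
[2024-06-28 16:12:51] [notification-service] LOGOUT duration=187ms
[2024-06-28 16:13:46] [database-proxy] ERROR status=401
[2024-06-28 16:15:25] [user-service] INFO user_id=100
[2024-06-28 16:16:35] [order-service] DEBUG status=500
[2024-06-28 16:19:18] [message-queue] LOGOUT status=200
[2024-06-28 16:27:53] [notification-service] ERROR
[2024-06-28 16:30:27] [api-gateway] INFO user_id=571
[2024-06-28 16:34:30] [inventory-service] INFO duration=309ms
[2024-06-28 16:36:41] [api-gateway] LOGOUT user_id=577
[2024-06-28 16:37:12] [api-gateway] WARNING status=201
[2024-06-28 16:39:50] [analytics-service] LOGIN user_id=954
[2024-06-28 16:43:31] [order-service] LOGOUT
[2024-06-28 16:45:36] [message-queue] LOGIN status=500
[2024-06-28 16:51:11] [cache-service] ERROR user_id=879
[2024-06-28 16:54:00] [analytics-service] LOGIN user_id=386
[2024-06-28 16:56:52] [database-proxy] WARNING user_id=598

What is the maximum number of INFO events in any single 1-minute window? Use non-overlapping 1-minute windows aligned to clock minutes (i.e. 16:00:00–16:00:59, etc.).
1

To find the burst window:

1. Divide the log period into non-overlapping 1-minute windows starting at 16:00
2. Count INFO events in each window
3. Find the window with maximum count
4. Maximum events in a window: 1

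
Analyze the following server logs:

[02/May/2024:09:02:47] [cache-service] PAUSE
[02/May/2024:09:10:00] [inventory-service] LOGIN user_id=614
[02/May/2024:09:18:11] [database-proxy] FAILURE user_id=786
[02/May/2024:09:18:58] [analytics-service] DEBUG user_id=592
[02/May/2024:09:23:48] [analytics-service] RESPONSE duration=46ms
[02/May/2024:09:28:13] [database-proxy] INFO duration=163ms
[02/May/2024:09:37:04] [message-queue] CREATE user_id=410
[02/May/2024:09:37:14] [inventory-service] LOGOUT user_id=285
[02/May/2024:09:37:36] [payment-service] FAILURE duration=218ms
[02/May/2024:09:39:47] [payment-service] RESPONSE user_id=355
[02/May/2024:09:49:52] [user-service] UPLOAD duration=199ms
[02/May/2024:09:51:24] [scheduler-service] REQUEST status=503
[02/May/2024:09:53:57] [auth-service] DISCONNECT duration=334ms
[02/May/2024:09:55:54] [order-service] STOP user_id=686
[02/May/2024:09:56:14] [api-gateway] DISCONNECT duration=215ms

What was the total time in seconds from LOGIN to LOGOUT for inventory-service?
1634

To calculate state duration:

1. Find LOGIN event for inventory-service: 02/May/2024:09:10:00
2. Find LOGOUT event for inventory-service: 02/May/2024:09:37:14
3. Calculate duration: 02/May/2024:09:37:14 - 02/May/2024:09:10:00 = 1634 seconds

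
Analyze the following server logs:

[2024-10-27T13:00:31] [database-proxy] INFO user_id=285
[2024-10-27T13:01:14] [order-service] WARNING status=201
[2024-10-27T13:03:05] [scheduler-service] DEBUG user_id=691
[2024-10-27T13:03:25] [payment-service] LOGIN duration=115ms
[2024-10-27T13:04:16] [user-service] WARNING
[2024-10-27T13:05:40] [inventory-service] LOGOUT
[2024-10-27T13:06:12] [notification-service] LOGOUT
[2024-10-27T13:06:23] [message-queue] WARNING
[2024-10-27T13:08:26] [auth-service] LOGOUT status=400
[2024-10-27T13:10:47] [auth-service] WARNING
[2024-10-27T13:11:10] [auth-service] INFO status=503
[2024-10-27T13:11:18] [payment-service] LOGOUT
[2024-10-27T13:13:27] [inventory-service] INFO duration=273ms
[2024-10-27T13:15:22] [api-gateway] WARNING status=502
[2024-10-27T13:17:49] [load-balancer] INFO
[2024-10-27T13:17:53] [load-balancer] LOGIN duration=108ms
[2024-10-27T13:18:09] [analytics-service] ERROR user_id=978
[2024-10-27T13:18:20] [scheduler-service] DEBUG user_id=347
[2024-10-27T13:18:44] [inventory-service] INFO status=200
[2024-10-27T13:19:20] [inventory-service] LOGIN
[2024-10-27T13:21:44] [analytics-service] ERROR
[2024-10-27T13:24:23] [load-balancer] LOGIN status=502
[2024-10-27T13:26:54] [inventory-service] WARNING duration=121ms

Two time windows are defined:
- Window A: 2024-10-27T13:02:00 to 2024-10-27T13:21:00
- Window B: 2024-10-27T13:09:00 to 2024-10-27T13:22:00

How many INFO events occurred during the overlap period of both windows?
4

To find overlap events:

1. Window A: 2024-10-27T13:02:00 to 2024-10-27T13:21:00
2. Window B: 2024-10-27T13:09:00 to 2024-10-27T13:22:00
3. Overlap period: 2024-10-27T13:09:00 to 2024-10-27T13:21:00
4. Count INFO events in overlap: 4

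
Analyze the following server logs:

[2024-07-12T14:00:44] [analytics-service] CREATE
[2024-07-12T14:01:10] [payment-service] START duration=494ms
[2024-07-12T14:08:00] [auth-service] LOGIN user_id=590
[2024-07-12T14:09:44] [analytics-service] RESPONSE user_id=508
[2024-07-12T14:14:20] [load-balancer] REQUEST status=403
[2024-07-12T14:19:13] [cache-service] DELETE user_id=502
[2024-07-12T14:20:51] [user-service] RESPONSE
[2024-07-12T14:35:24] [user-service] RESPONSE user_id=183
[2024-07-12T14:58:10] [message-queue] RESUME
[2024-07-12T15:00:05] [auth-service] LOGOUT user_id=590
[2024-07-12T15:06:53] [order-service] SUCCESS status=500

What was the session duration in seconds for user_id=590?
3125

To calculate session duration:

1. Find LOGIN event for user_id=590: 2024-07-12T14:08:00
2. Find LOGOUT event for user_id=590: 2024-07-12T15:00:05
3. Session duration: 2024-07-12T15:00:05 - 2024-07-12T14:08:00 = 3125 seconds (52 minutes)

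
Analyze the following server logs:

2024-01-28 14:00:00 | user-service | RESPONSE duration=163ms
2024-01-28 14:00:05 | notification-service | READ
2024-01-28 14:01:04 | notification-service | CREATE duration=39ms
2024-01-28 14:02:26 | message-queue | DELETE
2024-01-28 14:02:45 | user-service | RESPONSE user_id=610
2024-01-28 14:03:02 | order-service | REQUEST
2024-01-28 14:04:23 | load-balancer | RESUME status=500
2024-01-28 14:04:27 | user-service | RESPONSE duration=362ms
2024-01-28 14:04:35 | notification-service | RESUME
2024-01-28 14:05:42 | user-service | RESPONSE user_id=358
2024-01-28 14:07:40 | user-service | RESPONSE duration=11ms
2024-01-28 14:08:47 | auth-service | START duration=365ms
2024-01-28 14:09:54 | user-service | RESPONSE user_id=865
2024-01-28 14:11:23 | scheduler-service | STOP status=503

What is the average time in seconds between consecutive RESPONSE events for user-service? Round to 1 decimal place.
118.8

To calculate average interval:

1. Find all RESPONSE events for user-service in order
2. Calculate time gaps between consecutive events
3. Compute mean of gaps: 594 / 5 = 118.8 seconds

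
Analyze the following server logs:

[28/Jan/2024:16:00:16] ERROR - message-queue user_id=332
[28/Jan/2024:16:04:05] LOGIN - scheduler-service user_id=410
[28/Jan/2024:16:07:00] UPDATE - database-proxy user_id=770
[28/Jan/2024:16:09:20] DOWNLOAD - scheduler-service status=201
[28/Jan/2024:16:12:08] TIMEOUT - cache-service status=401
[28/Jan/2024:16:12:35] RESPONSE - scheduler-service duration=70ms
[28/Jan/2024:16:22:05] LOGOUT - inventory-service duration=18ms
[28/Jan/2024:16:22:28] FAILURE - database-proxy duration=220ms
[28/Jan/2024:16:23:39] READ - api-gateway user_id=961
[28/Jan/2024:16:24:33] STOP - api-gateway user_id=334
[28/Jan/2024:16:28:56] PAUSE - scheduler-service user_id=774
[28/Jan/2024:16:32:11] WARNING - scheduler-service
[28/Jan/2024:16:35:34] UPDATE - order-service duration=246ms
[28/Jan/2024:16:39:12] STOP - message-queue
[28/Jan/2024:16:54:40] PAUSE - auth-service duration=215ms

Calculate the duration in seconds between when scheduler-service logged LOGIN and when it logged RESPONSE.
510

To find the time between events:

1. Locate the first LOGIN event for scheduler-service: 28/Jan/2024:16:04:05
2. Locate the first RESPONSE event for scheduler-service: 28/Jan/2024:16:12:35
3. Calculate the difference: 28/Jan/2024:16:12:35 - 28/Jan/2024:16:04:05 = 510 seconds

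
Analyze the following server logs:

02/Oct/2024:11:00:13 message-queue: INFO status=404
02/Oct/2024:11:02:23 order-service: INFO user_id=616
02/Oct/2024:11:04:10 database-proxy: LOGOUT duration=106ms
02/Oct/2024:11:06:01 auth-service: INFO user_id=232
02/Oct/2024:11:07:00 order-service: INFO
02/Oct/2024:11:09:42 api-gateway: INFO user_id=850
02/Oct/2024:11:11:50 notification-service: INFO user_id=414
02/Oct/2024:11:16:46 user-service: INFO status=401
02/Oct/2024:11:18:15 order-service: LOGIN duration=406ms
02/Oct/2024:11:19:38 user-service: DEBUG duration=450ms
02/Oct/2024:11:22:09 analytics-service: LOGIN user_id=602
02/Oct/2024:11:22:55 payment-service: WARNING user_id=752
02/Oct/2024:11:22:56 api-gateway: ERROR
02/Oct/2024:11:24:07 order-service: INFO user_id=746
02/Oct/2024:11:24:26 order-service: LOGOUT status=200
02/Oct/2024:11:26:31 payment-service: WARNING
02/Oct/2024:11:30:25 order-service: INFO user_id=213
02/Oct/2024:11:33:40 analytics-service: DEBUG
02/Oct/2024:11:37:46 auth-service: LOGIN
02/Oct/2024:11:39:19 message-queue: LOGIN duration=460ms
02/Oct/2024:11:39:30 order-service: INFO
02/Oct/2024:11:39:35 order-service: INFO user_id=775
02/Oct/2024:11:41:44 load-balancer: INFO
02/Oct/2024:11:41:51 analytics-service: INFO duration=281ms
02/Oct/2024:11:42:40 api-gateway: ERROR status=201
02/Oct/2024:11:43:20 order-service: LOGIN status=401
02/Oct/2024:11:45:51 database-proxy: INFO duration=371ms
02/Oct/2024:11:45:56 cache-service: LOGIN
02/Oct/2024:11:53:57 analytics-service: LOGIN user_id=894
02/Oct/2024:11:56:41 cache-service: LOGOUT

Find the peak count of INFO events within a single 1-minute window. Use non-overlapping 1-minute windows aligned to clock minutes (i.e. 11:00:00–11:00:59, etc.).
2

To find the burst window:

1. Divide the log period into non-overlapping 1-minute windows starting at 11:00
2. Count INFO events in each window
3. Find the window with maximum count
4. Maximum events in a window: 2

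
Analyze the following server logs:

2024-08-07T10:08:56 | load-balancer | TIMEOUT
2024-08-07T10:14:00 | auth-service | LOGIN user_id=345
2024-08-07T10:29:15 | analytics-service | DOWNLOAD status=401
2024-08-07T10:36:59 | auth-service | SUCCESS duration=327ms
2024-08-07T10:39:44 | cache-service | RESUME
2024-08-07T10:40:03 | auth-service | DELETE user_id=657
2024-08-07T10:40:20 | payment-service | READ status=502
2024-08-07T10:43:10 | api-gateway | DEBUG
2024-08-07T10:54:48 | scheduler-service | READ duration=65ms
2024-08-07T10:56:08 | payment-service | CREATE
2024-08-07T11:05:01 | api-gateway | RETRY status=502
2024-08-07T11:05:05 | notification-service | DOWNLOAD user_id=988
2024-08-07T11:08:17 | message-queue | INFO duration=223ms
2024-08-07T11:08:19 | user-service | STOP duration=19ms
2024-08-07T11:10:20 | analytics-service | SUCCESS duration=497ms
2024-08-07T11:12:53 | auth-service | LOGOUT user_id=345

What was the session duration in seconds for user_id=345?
3533

To calculate session duration:

1. Find LOGIN event for user_id=345: 2024-08-07T10:14:00
2. Find LOGOUT event for user_id=345: 2024-08-07T11:12:53
3. Session duration: 2024-08-07T11:12:53 - 2024-08-07T10:14:00 = 3533 seconds (58 minutes)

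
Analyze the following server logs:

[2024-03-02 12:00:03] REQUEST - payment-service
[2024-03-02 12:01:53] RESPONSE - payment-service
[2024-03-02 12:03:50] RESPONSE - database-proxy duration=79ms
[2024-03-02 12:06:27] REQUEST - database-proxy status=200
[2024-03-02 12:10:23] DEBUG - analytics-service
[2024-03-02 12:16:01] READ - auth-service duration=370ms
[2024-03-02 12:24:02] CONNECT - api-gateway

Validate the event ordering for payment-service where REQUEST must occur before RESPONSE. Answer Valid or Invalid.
Valid

To validate ordering:

1. Required order: REQUEST → RESPONSE
2. Rule: REQUEST must occur before RESPONSE
3. Check actual order of events for payment-service
4. Result: Valid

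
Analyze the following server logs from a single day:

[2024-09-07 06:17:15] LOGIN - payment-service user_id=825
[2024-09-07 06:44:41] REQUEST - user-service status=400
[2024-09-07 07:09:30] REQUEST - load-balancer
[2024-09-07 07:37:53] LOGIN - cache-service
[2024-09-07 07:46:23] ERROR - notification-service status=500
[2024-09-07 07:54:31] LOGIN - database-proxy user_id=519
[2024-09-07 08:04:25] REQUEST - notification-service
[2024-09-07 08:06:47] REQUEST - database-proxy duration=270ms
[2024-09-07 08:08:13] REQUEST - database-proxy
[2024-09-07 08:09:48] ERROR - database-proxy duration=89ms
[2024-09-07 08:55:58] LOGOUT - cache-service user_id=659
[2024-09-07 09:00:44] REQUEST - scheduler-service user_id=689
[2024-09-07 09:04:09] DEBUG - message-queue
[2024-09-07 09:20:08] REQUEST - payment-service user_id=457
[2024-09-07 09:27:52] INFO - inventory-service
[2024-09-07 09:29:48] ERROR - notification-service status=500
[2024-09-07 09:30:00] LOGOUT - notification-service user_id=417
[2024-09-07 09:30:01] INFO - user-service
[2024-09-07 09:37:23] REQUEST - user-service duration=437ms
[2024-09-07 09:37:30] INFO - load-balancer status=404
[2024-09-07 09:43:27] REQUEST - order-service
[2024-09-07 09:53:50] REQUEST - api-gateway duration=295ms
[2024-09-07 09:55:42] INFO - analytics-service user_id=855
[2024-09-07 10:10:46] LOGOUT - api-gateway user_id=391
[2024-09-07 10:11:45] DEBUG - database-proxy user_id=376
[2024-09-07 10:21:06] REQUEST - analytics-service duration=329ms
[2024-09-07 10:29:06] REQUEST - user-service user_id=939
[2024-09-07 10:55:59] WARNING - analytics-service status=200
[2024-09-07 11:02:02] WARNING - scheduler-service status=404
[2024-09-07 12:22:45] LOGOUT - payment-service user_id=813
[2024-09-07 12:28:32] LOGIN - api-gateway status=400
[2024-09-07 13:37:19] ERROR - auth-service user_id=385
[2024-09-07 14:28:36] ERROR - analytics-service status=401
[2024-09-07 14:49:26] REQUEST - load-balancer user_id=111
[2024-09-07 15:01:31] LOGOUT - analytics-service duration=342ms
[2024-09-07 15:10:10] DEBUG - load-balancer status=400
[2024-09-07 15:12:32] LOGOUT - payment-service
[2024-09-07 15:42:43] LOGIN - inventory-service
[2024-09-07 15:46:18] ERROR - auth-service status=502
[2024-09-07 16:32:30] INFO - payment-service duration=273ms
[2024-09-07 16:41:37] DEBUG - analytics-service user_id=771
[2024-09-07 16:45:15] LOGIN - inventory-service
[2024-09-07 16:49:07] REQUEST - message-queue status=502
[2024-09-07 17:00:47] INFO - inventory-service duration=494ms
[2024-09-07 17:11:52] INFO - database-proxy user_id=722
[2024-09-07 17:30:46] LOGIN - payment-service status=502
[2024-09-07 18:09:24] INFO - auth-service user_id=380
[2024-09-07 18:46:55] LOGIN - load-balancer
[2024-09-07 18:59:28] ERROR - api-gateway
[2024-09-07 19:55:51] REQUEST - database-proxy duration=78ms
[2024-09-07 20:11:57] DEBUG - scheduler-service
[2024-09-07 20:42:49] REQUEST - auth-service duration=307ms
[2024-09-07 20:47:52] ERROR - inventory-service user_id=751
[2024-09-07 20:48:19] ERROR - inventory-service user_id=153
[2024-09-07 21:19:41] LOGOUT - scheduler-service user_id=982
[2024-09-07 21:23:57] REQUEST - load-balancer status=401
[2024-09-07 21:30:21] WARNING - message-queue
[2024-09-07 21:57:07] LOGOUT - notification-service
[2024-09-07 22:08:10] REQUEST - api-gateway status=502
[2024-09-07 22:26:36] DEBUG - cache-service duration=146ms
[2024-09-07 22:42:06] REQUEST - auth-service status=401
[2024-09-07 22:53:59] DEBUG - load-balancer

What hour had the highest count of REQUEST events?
9

To find the peak hour:

1. Group all REQUEST events by hour
2. Count events in each hour
3. Find hour with maximum count
4. Peak hour: 9 (with 5 events)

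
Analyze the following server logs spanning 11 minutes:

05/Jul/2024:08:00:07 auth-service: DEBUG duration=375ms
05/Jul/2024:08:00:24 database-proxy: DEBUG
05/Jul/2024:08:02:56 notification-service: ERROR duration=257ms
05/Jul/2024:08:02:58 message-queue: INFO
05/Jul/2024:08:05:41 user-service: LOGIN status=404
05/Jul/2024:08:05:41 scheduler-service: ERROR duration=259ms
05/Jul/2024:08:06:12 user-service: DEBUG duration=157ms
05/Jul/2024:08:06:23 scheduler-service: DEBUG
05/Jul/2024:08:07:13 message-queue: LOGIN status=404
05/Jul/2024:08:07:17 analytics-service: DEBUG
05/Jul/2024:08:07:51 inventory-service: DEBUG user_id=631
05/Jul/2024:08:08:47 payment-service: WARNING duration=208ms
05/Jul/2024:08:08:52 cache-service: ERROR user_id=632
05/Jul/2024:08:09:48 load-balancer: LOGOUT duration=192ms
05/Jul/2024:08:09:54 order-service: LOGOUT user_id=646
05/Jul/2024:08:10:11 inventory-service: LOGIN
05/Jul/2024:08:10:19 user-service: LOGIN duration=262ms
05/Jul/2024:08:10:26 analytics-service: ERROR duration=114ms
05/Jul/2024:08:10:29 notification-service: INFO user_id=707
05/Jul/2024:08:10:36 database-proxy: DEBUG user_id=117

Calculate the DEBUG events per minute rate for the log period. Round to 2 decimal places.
0.64

To calculate the rate:

1. Count total DEBUG events: 7
2. Total time period: 11 minutes
3. Rate = 7 / 11 = 0.64 events per minute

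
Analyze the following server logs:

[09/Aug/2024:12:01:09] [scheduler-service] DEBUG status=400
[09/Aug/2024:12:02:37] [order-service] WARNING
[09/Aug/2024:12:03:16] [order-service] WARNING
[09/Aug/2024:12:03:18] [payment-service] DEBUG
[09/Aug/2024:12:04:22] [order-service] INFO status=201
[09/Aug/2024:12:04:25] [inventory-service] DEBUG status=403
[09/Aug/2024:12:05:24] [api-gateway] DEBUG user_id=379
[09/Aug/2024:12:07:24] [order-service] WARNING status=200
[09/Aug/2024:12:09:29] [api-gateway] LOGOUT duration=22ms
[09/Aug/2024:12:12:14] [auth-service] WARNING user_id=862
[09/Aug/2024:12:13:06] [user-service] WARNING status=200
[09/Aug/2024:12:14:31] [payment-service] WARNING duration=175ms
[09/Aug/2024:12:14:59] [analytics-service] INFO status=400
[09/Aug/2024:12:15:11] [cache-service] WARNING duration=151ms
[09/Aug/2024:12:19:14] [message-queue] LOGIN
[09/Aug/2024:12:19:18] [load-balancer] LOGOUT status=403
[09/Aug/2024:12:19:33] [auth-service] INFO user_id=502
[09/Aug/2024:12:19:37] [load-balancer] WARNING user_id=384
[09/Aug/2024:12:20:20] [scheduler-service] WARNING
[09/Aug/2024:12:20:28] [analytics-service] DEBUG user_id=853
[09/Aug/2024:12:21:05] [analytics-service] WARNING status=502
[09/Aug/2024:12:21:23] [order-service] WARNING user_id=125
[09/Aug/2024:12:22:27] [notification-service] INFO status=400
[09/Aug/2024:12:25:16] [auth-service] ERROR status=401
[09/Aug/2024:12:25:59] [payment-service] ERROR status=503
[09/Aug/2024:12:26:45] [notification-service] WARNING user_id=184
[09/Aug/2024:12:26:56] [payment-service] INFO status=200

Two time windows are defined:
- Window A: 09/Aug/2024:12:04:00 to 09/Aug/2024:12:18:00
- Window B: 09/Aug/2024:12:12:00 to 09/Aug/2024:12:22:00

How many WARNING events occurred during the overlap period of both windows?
4

To find overlap events:

1. Window A: 09/Aug/2024:12:04:00 to 09/Aug/2024:12:18:00
2. Window B: 09/Aug/2024:12:12:00 to 09/Aug/2024:12:22:00
3. Overlap period: 09/Aug/2024:12:12:00 to 09/Aug/2024:12:18:00
4. Count WARNING events in overlap: 4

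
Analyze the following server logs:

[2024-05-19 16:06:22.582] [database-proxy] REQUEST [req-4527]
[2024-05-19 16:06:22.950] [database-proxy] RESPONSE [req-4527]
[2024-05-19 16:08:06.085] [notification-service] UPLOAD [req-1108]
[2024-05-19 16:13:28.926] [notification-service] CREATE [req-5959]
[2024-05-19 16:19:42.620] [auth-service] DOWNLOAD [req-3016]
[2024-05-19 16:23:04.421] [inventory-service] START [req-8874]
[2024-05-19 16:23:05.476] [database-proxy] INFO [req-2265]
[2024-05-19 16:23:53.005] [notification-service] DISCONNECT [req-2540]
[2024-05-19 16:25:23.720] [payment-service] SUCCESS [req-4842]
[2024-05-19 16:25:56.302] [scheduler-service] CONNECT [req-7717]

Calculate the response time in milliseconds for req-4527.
368

To calculate latency:

1. Find REQUEST with id req-4527: 2024-05-19 16:06:22.582
2. Find RESPONSE with id req-4527: 2024-05-19 16:06:22.950
3. Latency: 2024-05-19 16:06:22.950 - 2024-05-19 16:06:22.582 = 368ms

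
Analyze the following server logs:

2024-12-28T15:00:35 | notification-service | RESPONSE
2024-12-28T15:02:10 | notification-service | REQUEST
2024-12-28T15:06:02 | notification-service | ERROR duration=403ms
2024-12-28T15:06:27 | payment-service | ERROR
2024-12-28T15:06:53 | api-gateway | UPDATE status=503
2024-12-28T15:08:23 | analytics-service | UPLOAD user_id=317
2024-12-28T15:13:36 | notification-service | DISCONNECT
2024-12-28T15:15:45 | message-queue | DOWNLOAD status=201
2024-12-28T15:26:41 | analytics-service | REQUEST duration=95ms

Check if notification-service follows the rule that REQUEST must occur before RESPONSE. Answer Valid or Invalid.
Invalid

To validate ordering:

1. Required order: REQUEST → RESPONSE
2. Rule: REQUEST must occur before RESPONSE
3. Check actual order of events for notification-service
4. Result: Invalid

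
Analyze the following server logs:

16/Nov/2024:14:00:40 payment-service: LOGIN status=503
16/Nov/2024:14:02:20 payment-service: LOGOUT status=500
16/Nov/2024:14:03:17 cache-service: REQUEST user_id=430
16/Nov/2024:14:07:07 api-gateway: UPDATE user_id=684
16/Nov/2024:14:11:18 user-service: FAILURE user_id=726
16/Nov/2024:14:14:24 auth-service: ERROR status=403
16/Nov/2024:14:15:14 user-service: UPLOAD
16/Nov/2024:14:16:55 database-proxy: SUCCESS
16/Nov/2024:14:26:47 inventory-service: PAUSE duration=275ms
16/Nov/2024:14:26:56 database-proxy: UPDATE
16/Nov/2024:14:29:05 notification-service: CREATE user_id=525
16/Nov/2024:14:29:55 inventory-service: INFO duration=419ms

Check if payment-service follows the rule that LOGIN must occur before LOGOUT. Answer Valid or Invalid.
Valid

To validate ordering:

1. Required order: LOGIN → LOGOUT
2. Rule: LOGIN must occur before LOGOUT
3. Check actual order of events for payment-service
4. Result: Valid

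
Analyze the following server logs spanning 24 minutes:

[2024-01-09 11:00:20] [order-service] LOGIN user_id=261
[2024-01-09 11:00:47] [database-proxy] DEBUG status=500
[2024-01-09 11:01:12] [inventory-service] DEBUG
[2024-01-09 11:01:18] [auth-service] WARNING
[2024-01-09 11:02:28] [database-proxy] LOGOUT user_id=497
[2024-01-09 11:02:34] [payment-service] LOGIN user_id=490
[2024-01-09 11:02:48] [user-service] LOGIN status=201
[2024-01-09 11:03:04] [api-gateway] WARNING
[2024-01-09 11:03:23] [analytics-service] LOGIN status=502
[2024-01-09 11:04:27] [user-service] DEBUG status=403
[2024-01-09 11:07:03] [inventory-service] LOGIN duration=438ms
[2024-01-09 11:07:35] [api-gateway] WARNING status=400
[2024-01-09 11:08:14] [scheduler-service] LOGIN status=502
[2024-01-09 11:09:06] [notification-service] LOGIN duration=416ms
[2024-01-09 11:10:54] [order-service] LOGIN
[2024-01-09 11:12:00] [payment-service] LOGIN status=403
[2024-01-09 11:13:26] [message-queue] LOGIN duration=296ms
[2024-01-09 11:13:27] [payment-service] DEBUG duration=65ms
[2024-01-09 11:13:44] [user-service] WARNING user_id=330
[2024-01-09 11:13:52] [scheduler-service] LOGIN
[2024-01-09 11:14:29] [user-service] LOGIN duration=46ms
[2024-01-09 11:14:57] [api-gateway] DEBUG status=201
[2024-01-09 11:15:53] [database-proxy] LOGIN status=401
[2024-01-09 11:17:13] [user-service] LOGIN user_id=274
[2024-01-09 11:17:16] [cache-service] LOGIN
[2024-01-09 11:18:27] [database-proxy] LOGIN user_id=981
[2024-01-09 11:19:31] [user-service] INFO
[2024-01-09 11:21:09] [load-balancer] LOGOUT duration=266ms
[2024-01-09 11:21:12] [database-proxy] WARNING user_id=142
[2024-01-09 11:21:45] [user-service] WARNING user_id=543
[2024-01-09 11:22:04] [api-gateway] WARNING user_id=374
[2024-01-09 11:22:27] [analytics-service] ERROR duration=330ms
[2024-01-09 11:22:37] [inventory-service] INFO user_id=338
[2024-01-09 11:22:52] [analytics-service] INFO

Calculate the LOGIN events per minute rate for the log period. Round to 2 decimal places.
0.67

To calculate the rate:

1. Count total LOGIN events: 16
2. Total time period: 24 minutes
3. Rate = 16 / 24 = 0.67 events per minute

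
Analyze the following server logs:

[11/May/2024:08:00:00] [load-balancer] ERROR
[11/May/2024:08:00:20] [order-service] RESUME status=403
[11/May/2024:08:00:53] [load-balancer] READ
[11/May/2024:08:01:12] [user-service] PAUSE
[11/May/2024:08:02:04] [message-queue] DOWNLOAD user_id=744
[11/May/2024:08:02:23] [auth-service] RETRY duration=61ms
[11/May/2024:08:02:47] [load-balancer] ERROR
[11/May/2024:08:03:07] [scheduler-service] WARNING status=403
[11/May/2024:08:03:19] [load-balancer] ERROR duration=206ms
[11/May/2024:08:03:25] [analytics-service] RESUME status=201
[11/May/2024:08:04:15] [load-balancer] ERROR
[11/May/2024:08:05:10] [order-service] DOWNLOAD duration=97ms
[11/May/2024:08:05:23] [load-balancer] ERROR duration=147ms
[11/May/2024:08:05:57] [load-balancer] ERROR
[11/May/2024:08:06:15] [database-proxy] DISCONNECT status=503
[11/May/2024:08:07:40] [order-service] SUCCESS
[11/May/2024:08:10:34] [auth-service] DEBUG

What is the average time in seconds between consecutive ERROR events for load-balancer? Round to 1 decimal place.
71.4

To calculate average interval:

1. Find all ERROR events for load-balancer in order
2. Calculate time gaps between consecutive events
3. Compute mean of gaps: 357 / 5 = 71.4 seconds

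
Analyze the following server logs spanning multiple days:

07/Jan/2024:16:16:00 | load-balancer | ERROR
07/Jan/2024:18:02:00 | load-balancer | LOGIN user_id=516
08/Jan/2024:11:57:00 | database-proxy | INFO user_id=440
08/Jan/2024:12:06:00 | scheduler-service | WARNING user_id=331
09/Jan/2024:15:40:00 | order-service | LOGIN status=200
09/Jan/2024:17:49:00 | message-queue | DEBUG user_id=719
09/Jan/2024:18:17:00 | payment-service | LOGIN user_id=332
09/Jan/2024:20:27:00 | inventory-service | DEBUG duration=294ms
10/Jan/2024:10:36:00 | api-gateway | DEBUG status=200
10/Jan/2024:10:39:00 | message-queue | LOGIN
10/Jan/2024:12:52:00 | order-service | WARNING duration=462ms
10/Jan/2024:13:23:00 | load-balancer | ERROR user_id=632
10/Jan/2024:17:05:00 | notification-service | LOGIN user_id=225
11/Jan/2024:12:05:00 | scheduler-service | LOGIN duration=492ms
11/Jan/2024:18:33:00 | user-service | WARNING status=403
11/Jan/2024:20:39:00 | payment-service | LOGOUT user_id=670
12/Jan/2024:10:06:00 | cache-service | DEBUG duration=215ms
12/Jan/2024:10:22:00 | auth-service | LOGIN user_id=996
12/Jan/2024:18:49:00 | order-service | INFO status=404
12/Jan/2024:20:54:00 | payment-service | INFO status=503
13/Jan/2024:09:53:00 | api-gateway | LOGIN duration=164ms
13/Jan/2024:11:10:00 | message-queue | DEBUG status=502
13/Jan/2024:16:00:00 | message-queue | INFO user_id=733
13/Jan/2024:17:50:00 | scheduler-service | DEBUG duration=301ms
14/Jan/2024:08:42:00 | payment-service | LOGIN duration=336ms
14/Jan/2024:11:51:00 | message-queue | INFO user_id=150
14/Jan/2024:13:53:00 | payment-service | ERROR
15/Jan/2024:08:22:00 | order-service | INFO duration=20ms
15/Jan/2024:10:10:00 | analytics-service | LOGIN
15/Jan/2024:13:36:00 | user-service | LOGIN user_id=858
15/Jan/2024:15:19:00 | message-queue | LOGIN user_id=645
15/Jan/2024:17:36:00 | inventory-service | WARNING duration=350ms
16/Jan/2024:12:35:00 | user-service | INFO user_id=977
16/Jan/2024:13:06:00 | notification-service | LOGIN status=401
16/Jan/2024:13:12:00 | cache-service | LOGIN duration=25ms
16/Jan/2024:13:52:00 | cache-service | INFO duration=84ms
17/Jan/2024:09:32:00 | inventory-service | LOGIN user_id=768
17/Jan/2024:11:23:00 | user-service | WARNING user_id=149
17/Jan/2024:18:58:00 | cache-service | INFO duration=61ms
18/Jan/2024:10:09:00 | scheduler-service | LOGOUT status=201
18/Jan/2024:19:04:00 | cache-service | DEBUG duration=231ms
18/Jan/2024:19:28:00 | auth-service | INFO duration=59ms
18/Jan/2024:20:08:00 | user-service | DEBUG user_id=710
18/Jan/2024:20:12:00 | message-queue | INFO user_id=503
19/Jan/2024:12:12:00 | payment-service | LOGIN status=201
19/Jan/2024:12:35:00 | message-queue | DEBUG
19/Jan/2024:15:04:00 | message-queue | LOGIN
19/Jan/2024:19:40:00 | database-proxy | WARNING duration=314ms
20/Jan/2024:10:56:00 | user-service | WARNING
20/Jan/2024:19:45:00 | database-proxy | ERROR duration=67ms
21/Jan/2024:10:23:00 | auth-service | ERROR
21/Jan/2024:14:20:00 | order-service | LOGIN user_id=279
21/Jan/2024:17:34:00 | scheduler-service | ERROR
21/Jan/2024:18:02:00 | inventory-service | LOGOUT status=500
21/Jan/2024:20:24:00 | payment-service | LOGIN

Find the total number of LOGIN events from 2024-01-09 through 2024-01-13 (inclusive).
7

To filter by date range:

1. Date range: 2024-01-09 through 2024-01-13, both dates inclusive
2. Filter for LOGIN events whose date falls in this range
3. Count matching events: 7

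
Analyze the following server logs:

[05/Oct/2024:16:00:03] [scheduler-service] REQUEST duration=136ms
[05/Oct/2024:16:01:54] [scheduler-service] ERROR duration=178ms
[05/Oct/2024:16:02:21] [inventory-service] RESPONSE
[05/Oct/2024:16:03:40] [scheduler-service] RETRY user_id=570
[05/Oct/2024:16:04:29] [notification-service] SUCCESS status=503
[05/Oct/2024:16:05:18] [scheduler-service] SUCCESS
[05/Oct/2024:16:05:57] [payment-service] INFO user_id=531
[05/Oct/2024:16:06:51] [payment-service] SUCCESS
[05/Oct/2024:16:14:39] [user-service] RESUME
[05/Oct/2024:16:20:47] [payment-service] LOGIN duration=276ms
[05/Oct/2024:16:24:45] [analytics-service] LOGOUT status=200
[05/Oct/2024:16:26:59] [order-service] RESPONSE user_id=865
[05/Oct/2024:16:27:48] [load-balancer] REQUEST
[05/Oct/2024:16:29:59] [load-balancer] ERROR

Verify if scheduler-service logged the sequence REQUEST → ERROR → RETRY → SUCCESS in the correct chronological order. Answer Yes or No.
Yes

To verify sequence order:

1. Find all events in sequence REQUEST → ERROR → RETRY → SUCCESS for scheduler-service
2. Extract their timestamps
3. Check if timestamps are in ascending order
4. Result: Yes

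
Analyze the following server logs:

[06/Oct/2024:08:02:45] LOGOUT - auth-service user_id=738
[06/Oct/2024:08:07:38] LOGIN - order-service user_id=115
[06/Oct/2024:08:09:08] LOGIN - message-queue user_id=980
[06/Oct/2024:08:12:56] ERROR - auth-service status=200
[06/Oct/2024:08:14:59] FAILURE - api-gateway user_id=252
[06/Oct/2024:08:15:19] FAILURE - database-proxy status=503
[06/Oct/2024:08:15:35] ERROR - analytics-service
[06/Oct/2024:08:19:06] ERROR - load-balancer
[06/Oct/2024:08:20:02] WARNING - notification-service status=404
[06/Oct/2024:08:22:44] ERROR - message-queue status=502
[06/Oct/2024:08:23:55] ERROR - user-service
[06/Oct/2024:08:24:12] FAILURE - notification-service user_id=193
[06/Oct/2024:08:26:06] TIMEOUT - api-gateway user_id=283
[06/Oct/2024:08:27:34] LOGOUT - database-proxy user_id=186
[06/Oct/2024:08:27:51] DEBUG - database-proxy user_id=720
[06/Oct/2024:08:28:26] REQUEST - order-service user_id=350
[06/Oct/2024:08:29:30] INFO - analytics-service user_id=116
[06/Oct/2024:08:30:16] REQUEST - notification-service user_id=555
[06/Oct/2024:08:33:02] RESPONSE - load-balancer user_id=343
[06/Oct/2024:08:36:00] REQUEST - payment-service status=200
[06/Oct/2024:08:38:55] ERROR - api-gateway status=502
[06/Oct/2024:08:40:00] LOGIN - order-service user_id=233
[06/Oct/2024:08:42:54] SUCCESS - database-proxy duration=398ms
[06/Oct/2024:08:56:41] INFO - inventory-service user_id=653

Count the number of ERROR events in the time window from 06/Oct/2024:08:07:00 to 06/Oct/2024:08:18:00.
2

To count events in the time window:

1. Window boundaries: 06/Oct/2024:08:07:00 to 06/Oct/2024:08:18:00
2. Filter for ERROR events within this window
3. Count matching events: 2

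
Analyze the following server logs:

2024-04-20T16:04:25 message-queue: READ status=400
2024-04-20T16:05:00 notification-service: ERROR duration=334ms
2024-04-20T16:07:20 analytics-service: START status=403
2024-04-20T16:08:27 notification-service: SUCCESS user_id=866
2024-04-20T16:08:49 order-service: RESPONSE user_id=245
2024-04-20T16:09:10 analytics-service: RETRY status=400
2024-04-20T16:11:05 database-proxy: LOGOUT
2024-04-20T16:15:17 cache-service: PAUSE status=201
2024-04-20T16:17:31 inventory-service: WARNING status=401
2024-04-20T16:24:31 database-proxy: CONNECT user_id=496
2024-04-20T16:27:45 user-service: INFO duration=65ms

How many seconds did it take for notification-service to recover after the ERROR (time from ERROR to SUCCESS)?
207

To calculate recovery time:

1. Find ERROR event for notification-service: 2024-04-20T16:05:00
2. Find next SUCCESS event for notification-service: 2024-04-20T16:08:27
3. Recovery time: 2024-04-20T16:08:27 - 2024-04-20T16:05:00 = 207 seconds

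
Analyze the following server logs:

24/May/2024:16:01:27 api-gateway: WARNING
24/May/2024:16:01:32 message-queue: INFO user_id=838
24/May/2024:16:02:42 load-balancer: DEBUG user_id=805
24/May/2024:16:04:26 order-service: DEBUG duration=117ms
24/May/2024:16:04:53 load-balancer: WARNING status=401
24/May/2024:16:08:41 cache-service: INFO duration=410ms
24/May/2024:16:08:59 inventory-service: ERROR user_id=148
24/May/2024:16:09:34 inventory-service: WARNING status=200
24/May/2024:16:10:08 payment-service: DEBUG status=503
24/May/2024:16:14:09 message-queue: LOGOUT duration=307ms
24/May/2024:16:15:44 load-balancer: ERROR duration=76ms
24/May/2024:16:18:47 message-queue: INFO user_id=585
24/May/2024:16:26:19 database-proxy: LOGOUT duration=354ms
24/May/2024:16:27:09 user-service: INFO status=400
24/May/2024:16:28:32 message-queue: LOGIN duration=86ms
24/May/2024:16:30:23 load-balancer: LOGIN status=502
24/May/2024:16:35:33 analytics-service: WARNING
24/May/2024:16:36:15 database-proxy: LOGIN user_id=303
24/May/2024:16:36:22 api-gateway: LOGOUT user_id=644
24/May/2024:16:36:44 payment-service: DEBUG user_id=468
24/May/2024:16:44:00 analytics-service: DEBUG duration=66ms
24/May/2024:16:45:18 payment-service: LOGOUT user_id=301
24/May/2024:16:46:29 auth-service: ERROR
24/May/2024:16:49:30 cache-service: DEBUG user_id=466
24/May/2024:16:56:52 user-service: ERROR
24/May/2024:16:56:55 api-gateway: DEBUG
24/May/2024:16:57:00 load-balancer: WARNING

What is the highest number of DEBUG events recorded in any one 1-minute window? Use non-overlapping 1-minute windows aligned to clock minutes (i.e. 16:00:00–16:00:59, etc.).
1

To find the burst window:

1. Divide the log period into non-overlapping 1-minute windows starting at 16:00
2. Count DEBUG events in each window
3. Find the window with maximum count
4. Maximum events in a window: 1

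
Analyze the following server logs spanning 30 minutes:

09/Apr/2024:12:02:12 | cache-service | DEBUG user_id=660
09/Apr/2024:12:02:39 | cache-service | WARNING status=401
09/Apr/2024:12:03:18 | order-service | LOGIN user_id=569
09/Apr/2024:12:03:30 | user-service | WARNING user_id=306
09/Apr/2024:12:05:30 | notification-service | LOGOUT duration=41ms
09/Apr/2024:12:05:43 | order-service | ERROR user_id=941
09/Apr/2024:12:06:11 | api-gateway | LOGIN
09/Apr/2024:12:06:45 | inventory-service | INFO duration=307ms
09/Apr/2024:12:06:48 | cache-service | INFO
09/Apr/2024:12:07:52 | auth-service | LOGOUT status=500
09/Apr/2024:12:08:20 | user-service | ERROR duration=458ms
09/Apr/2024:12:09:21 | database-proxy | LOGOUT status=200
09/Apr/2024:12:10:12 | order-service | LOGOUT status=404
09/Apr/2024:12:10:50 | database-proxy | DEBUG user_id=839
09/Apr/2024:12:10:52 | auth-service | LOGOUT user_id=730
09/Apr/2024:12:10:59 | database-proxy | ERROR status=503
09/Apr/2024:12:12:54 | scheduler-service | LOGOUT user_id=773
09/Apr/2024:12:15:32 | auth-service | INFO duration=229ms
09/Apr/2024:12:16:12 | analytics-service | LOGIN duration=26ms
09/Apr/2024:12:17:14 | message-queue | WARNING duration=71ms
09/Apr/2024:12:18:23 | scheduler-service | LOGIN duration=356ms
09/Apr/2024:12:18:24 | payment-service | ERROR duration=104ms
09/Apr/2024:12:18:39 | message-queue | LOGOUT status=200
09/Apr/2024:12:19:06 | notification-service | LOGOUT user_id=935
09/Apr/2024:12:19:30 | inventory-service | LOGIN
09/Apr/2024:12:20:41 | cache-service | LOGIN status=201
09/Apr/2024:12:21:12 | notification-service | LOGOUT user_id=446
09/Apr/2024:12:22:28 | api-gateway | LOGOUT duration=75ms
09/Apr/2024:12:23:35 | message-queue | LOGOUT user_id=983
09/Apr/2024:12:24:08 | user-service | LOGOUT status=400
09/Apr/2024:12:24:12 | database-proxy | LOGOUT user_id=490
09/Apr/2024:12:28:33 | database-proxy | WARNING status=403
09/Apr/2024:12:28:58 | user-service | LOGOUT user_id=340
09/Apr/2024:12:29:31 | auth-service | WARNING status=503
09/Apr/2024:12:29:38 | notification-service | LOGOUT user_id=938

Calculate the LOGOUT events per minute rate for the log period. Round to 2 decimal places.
0.5

To calculate the rate:

1. Count total LOGOUT events: 15
2. Total time period: 30 minutes
3. Rate = 15 / 30 = 0.5 events per minute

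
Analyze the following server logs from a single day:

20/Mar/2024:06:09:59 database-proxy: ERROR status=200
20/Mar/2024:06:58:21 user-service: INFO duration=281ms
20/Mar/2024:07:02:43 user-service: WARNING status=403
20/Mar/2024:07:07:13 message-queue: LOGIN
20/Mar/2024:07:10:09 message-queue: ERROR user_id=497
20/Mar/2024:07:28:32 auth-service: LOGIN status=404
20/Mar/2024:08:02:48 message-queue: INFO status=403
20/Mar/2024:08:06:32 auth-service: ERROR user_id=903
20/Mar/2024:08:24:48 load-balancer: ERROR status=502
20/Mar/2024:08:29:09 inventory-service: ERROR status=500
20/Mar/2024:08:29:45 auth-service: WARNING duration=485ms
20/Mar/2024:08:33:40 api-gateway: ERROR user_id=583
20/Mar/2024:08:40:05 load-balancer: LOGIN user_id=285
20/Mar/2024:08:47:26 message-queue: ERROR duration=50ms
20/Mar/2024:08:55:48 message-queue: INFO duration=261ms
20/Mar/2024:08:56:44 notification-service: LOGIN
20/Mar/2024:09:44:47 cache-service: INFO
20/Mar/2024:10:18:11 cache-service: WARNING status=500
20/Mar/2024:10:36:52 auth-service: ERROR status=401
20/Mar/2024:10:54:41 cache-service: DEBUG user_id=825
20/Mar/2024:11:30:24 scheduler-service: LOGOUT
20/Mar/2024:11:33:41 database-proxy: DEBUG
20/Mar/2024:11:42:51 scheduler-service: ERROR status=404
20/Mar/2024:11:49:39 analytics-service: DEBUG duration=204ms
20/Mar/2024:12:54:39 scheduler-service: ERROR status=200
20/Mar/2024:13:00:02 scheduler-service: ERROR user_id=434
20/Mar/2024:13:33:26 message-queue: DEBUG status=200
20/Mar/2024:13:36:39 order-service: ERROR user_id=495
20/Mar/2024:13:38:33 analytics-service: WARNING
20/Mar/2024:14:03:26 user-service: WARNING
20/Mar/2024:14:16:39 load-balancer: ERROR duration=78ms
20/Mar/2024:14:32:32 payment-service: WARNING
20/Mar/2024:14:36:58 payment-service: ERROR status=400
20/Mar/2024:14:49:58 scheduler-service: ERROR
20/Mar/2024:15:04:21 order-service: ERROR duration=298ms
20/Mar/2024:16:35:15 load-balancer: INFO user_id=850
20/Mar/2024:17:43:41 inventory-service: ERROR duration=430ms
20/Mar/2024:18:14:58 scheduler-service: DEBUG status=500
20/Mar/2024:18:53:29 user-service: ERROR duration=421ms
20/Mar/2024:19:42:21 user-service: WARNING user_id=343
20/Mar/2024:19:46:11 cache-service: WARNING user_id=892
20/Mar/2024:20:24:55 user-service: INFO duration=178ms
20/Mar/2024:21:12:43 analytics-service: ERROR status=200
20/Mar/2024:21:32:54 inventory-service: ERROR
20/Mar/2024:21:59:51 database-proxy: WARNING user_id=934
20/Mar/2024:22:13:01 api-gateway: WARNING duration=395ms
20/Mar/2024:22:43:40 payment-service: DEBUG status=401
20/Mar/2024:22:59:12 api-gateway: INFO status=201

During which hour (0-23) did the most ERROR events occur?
8

To find the peak hour:

1. Group all ERROR events by hour
2. Count events in each hour
3. Find hour with maximum count
4. Peak hour: 8 (with 5 events)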